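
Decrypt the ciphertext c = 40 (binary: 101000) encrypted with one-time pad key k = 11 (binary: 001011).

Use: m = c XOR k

Step 1: XOR ciphertext with key:
  Ciphertext: 101000
  Key:        001011
  XOR:        100011
Step 2: Plaintext = 100011 = 35 in decimal.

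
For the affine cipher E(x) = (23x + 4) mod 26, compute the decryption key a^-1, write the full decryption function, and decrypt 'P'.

Step 1: Find a^-1, the modular inverse of 23 mod 26.
Step 2: We need 23 * a^-1 = 1 (mod 26).
Step 3: 23 * 17 = 391 = 15 * 26 + 1, so a^-1 = 17.
Step 4: D(y) = 17(y - 4) mod 26.
Step 5: Apply to 'P' (y = 15): D(15) = 17 * (15 - 4) mod 26 = 17 * 11 mod 26 = 5 -> 'F'.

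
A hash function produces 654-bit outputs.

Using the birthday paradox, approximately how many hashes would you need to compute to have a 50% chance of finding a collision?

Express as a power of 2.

Step 1: The birthday paradox gives collision probability ~50% after sqrt(2^n) = 2^(n/2) hashes.
Step 2: For 654-bit output: 2^(654/2) = 2^327.
Step 3: Approximately 2^327 hash computations needed.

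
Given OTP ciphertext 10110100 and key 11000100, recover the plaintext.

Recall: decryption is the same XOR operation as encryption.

Step 1: XOR ciphertext with key:
  Ciphertext: 10110100
  Key:        11000100
  XOR:        01110000
Step 2: Plaintext = 01110000 = 112 in decimal.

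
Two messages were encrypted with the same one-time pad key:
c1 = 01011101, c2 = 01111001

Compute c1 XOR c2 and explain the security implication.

Step 1: c1 XOR c2 = (m1 XOR k) XOR (m2 XOR k).
Step 2: By XOR associativity/commutativity: = m1 XOR m2 XOR k XOR k = m1 XOR m2.
Step 3: 01011101 XOR 01111001 = 00100100 = 36.
Step 4: The key cancels out! An attacker learns m1 XOR m2 = 36, revealing the relationship between plaintexts.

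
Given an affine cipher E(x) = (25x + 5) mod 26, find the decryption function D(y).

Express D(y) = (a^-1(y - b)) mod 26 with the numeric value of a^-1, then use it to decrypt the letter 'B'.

Step 1: Find a^-1, the modular inverse of 25 mod 26.
Step 2: We need 25 * a^-1 = 1 (mod 26).
Step 3: 25 * 25 = 625 = 24 * 26 + 1, so a^-1 = 25.
Step 4: D(y) = 25(y - 5) mod 26.
Step 5: Apply to 'B' (y = 1): D(1) = 25 * (1 - 5) mod 26 = 25 * -4 mod 26 = 4 -> 'E'.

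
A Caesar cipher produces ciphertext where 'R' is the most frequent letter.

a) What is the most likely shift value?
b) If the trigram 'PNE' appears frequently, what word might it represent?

Step 1: In English, 'E' is the most frequent letter (12.7%).
Step 2: The most frequent ciphertext letter is 'R' (position 17).
Step 3: Shift = (17 - 4) mod 26 = 13.
Step 4: Decrypt 'PNE' by shifting back 13:
  P -> C
  N -> A
  E -> R
Step 5: 'PNE' decrypts to 'CAR'.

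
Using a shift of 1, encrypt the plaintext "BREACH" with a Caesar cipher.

Step 1: For each letter, shift forward by 1 positions (mod 26).
  B (position 1) -> position (1+1) mod 26 = 2 -> C
  R (position 17) -> position (17+1) mod 26 = 18 -> S
  E (position 4) -> position (4+1) mod 26 = 5 -> F
  A (position 0) -> position (0+1) mod 26 = 1 -> B
  C (position 2) -> position (2+1) mod 26 = 3 -> D
  H (position 7) -> position (7+1) mod 26 = 8 -> I
Result: CSFBDI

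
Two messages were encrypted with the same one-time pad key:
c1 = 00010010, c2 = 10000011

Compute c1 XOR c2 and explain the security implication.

Step 1: c1 XOR c2 = (m1 XOR k) XOR (m2 XOR k).
Step 2: By XOR associativity/commutativity: = m1 XOR m2 XOR k XOR k = m1 XOR m2.
Step 3: 00010010 XOR 10000011 = 10010001 = 145.
Step 4: The key cancels out! An attacker learns m1 XOR m2 = 145, revealing the relationship between plaintexts.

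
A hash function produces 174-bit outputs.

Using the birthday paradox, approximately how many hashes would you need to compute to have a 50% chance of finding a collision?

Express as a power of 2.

Step 1: The birthday paradox gives collision probability ~50% after sqrt(2^n) = 2^(n/2) hashes.
Step 2: For 174-bit output: 2^(174/2) = 2^87.
Step 3: Approximately 2^87 hash computations needed.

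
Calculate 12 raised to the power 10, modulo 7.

Step 1: Compute 12^10 mod 7 step by step, reducing modulo 7 at each step.
  12^1 mod 7 = 5
  12^2 mod 7 = (5 * 12) mod 7 = 4
  12^3 mod 7 = (4 * 12) mod 7 = 6
  12^4 mod 7 = (6 * 12) mod 7 = 2
  12^5 mod 7 = (2 * 12) mod 7 = 3
  12^6 mod 7 = (3 * 12) mod 7 = 1
  12^7 mod 7 = (1 * 12) mod 7 = 5
  12^8 mod 7 = (5 * 12) mod 7 = 4
  12^9 mod 7 = (4 * 12) mod 7 = 6
  12^10 mod 7 = (6 * 12) mod 7 = 2
Step 2: Result = 2.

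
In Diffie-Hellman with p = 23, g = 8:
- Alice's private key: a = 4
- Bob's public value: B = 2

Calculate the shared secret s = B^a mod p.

Step 1: s = B^a mod p = 2^4 mod 23.
  2^1 mod 23 = 2
  2^2 mod 23 = (2 * 2) mod 23 = 4
  2^3 mod 23 = (4 * 2) mod 23 = 8
  2^4 mod 23 = (8 * 2) mod 23 = 16
Result: shared secret = 16.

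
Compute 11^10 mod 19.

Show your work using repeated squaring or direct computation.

Step 1: Compute 11^10 mod 19 step by step, reducing modulo 19 at each step.
  11^1 mod 19 = 11
  11^2 mod 19 = (11 * 11) mod 19 = 7
  11^3 mod 19 = (7 * 11) mod 19 = 1
  11^4 mod 19 = (1 * 11) mod 19 = 11
  11^5 mod 19 = (11 * 11) mod 19 = 7
  11^6 mod 19 = (7 * 11) mod 19 = 1
  11^7 mod 19 = (1 * 11) mod 19 = 11
  11^8 mod 19 = (11 * 11) mod 19 = 7
  11^9 mod 19 = (7 * 11) mod 19 = 1
  11^10 mod 19 = (1 * 11) mod 19 = 11
Step 2: Result = 11.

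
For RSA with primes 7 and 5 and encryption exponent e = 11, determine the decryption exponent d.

Step 1: n = 7 * 5 = 35.
Step 2: phi(n) = 6 * 4 = 24.
Step 3: Find d such that 11 * d = 1 (mod 24).
Step 4: d = 11^(-1) mod 24 = 11.
Verification: 11 * 11 = 121 = 5 * 24 + 1.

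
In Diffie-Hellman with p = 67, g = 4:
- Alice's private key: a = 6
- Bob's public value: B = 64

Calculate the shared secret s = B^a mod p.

Step 1: s = B^a mod p = 64^6 mod 67.
  64^1 mod 67 = 64
  64^2 mod 67 = (64 * 64) mod 67 = 9
  64^3 mod 67 = (9 * 64) mod 67 = 40
  64^4 mod 67 = (40 * 64) mod 67 = 14
  64^5 mod 67 = (14 * 64) mod 67 = 25
  64^6 mod 67 = (25 * 64) mod 67 = 59
Result: shared secret = 59.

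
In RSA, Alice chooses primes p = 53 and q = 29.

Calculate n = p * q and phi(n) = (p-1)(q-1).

Step 1: n = p * q = 53 * 29 = 1537.
Step 2: phi(n) = (p-1)(q-1) = 52 * 28 = 1456.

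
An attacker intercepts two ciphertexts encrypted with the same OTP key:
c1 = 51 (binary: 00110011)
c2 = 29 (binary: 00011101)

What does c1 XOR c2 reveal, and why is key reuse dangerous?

Step 1: c1 XOR c2 = (m1 XOR k) XOR (m2 XOR k).
Step 2: By XOR associativity/commutativity: = m1 XOR m2 XOR k XOR k = m1 XOR m2.
Step 3: 00110011 XOR 00011101 = 00101110 = 46.
Step 4: The key cancels out! An attacker learns m1 XOR m2 = 46, revealing the relationship between plaintexts.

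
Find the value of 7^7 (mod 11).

Step 1: Compute 7^7 mod 11 step by step, reducing modulo 11 at each step.
  7^1 mod 11 = 7
  7^2 mod 11 = (7 * 7) mod 11 = 5
  7^3 mod 11 = (5 * 7) mod 11 = 2
  7^4 mod 11 = (2 * 7) mod 11 = 3
  7^5 mod 11 = (3 * 7) mod 11 = 10
  7^6 mod 11 = (10 * 7) mod 11 = 4
  7^7 mod 11 = (4 * 7) mod 11 = 6
Step 2: Result = 6.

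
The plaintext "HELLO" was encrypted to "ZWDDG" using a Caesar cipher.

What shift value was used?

Step 1: Compare first letters: H (position 7) -> Z (position 25).
Step 2: Shift = (25 - 7) mod 26 = 18.
The shift value is 18.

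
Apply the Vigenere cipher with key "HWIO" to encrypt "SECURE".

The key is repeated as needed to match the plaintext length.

Step 1: Repeat key to match plaintext length:
  Plaintext: SECURE
  Key:       HWIOHW
Step 2: Encrypt each letter:
  S(18) + H(7) = (18+7) mod 26 = 25 = Z
  E(4) + W(22) = (4+22) mod 26 = 0 = A
  C(2) + I(8) = (2+8) mod 26 = 10 = K
  U(20) + O(14) = (20+14) mod 26 = 8 = I
  R(17) + H(7) = (17+7) mod 26 = 24 = Y
  E(4) + W(22) = (4+22) mod 26 = 0 = A
Ciphertext: ZAKIYA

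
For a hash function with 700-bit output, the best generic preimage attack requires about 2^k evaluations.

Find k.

Step 1: The hash has a 700-bit output.
Step 2: Preimage resistance means: given a digest h(x), it should be infeasible to find any input that hashes to it.
With a 700-bit output there are 2^700 possible digests, so a generic brute-force preimage search costs about 2^700 evaluations.
Step 3: Security level = 700 bits.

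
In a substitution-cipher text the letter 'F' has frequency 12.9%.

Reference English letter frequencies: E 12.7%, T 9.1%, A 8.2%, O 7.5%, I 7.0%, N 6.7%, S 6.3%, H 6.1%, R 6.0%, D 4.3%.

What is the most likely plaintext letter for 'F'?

Step 1: The observed frequency is 12.9%.
Step 2: Compare with English frequencies:
  E: 12.7% (difference: 0.2%) <-- closest
  T: 9.1% (difference: 3.8%)
  A: 8.2% (difference: 4.7%)
  O: 7.5% (difference: 5.4%)
  I: 7.0% (difference: 5.9%)
  N: 6.7% (difference: 6.2%)
  S: 6.3% (difference: 6.6%)
  H: 6.1% (difference: 6.8%)
  R: 6.0% (difference: 6.9%)
  D: 4.3% (difference: 8.6%)
Step 3: 'F' most likely represents 'E' (frequency 12.7%).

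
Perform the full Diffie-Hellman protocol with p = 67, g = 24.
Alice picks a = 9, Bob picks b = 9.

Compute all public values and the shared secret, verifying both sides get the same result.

Step 1: A = g^a mod p = 24^9 mod 67 = 62.
Step 2: B = g^b mod p = 24^9 mod 67 = 62.
Step 3: Alice computes s = B^a mod p = 62^9 mod 67 = 59.
Step 4: Bob computes s = A^b mod p = 62^9 mod 67 = 59.
Both sides agree: shared secret = 59.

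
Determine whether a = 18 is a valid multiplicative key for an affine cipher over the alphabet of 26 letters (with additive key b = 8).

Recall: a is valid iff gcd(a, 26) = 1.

Step 1: Compute gcd(18, 26).
Step 2: gcd(18, 26) = 2.
Since gcd = 2 != 1, 18 shares a common factor with 26, so it cannot be used.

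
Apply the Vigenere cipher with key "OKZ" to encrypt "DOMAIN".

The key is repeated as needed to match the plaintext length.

Step 1: Repeat key to match plaintext length:
  Plaintext: DOMAIN
  Key:       OKZOKZ
Step 2: Encrypt each letter:
  D(3) + O(14) = (3+14) mod 26 = 17 = R
  O(14) + K(10) = (14+10) mod 26 = 24 = Y
  M(12) + Z(25) = (12+25) mod 26 = 11 = L
  A(0) + O(14) = (0+14) mod 26 = 14 = O
  I(8) + K(10) = (8+10) mod 26 = 18 = S
  N(13) + Z(25) = (13+25) mod 26 = 12 = M
Ciphertext: RYLOSM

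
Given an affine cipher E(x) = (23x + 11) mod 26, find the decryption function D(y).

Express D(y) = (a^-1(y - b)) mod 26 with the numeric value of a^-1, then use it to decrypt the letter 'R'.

Step 1: Find a^-1, the modular inverse of 23 mod 26.
Step 2: We need 23 * a^-1 = 1 (mod 26).
Step 3: 23 * 17 = 391 = 15 * 26 + 1, so a^-1 = 17.
Step 4: D(y) = 17(y - 11) mod 26.
Step 5: Apply to 'R' (y = 17): D(17) = 17 * (17 - 11) mod 26 = 17 * 6 mod 26 = 24 -> 'Y'.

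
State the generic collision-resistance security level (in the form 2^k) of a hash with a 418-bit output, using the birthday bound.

Step 1: The birthday paradox gives collision probability ~50% after sqrt(2^n) = 2^(n/2) hashes.
Step 2: For 418-bit output: 2^(418/2) = 2^209.
Step 3: Approximately 2^209 hash computations needed.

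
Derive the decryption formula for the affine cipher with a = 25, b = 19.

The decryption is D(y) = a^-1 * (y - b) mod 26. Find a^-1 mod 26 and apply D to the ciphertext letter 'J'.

Step 1: Find a^-1, the modular inverse of 25 mod 26.
Step 2: We need 25 * a^-1 = 1 (mod 26).
Step 3: 25 * 25 = 625 = 24 * 26 + 1, so a^-1 = 25.
Step 4: D(y) = 25(y - 19) mod 26.
Step 5: Apply to 'J' (y = 9): D(9) = 25 * (9 - 19) mod 26 = 25 * -10 mod 26 = 10 -> 'K'.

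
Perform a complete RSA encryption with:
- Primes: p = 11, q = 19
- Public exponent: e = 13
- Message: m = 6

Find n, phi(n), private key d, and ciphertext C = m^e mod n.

Step 1: n = 11 * 19 = 209.
Step 2: phi(n) = (11-1)(19-1) = 10 * 18 = 180.
Step 3: Find d = 13^(-1) mod 180 = 97.
  Verify: 13 * 97 = 1261 = 1 (mod 180).
Step 4: C = 6^13 mod 209 = 194.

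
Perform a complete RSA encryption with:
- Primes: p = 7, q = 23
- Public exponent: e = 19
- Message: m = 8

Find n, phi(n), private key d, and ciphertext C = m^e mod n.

Step 1: n = 7 * 23 = 161.
Step 2: phi(n) = (7-1)(23-1) = 6 * 22 = 132.
Step 3: Find d = 19^(-1) mod 132 = 7.
  Verify: 19 * 7 = 133 = 1 (mod 132).
Step 4: C = 8^19 mod 161 = 50.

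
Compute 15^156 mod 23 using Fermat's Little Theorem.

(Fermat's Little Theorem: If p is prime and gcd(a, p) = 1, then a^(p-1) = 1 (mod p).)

Step 1: Since 23 is prime, by Fermat's Little Theorem: 15^22 = 1 (mod 23).
Step 2: Reduce exponent: 156 mod 22 = 2.
Step 3: So 15^156 = 15^2 (mod 23).
Step 4: 15^2 mod 23 = 18.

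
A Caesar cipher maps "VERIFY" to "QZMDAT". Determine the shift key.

Step 1: Compare first letters: V (position 21) -> Q (position 16).
Step 2: Shift = (16 - 21) mod 26 = 21.
The shift value is 21.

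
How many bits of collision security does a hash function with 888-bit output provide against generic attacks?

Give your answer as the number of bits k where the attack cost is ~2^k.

Step 1: The hash has a 888-bit output.
Step 2: Collision resistance means it should be infeasible to find any x != y with h(x) = h(y).
By the birthday bound, a generic collision search succeeds after about sqrt(2^888) = 2^(888/2) = 2^444 evaluations.
Step 3: Security level = 444 bits.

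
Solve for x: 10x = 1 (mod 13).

Step 1: We need x such that 10 * x = 1 (mod 13).
Step 2: Using the extended Euclidean algorithm or trial:
  10 * 4 = 40 = 3 * 13 + 1.
Step 3: Since 40 mod 13 = 1, the inverse is x = 4.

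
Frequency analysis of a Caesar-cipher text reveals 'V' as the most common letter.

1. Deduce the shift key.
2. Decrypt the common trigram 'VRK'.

Step 1: In English, 'E' is the most frequent letter (12.7%).
Step 2: The most frequent ciphertext letter is 'V' (position 21).
Step 3: Shift = (21 - 4) mod 26 = 17.
Step 4: Decrypt 'VRK' by shifting back 17:
  V -> E
  R -> A
  K -> T
Step 5: 'VRK' decrypts to 'EAT'.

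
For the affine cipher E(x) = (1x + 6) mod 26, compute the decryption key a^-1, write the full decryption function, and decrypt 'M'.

Step 1: Find a^-1, the modular inverse of 1 mod 26.
Step 2: We need 1 * a^-1 = 1 (mod 26).
Step 3: 1 * 1 = 1 = 0 * 26 + 1, so a^-1 = 1.
Step 4: D(y) = 1(y - 6) mod 26.
Step 5: Apply to 'M' (y = 12): D(12) = 1 * (12 - 6) mod 26 = 1 * 6 mod 26 = 6 -> 'G'.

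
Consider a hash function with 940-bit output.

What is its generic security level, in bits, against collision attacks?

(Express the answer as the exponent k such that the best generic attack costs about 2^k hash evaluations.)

Step 1: The hash has a 940-bit output.
Step 2: Collision resistance means it should be infeasible to find any x != y with h(x) = h(y).
By the birthday bound, a generic collision search succeeds after about sqrt(2^940) = 2^(940/2) = 2^470 evaluations.
Step 3: Security level = 470 bits.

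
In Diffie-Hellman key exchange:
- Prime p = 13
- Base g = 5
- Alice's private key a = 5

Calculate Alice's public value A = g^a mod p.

Step 1: A = g^a mod p = 5^5 mod 13.
  5^1 mod 13 = 5
  5^2 mod 13 = (5 * 5) mod 13 = 12
  5^3 mod 13 = (12 * 5) mod 13 = 8
  5^4 mod 13 = (8 * 5) mod 13 = 1
  5^5 mod 13 = (1 * 5) mod 13 = 5
Result: A = 5.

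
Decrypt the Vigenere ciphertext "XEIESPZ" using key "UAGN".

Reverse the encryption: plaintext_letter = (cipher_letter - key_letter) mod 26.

Step 1: Extend key: UAGNUAG
Step 2: Decrypt each letter (c - k) mod 26:
  X(23) - U(20) = (23-20) mod 26 = 3 = D
  E(4) - A(0) = (4-0) mod 26 = 4 = E
  I(8) - G(6) = (8-6) mod 26 = 2 = C
  E(4) - N(13) = (4-13) mod 26 = 17 = R
  S(18) - U(20) = (18-20) mod 26 = 24 = Y
  P(15) - A(0) = (15-0) mod 26 = 15 = P
  Z(25) - G(6) = (25-6) mod 26 = 19 = T
Plaintext: DECRYPT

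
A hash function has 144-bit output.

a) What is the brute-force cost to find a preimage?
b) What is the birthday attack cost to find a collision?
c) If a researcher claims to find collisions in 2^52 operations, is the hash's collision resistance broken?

Step 1: Preimage resistance requires brute-force of 2^144 operations.
Step 2: Collision resistance (birthday bound) = 2^(144/2) = 2^72.
Step 3: The claimed attack costs 2^52 operations.
Step 4: Since 2^52 < 2^72, the claimed attack beats the generic birthday bound, so collision resistance is broken.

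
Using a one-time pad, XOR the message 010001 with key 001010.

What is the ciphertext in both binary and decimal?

Step 1: Write out the XOR operation bit by bit:
  Message: 010001
  Key:     001010
  XOR:     011011
Step 2: Convert to decimal: 011011 = 27.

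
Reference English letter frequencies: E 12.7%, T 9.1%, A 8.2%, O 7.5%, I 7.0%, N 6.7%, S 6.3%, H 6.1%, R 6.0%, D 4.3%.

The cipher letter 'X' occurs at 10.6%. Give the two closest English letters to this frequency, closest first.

Step 1: Observed frequency of 'X' is 10.6%.
Step 2: Compute distances to each reference frequency and sort:
  T (9.1%): difference = 1.5% <-- BEST
  E (12.7%): difference = 2.1% <-- RUNNER-UP
  A (8.2%): difference = 2.4%
  O (7.5%): difference = 3.1%
  I (7.0%): difference = 3.6%
Step 3: Most likely is 'T' (9.1%, diff 1.5%); second most likely is 'E' (12.7%, diff 2.1%).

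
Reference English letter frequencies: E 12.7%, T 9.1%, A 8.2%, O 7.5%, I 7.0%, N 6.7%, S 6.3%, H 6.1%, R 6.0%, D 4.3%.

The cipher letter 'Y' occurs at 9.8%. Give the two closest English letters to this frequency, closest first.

Step 1: Observed frequency of 'Y' is 9.8%.
Step 2: Compute distances to each reference frequency and sort:
  T (9.1%): difference = 0.7% <-- BEST
  A (8.2%): difference = 1.6% <-- RUNNER-UP
  O (7.5%): difference = 2.3%
  I (7.0%): difference = 2.8%
  E (12.7%): difference = 2.9%
Step 3: Most likely is 'T' (9.1%, diff 0.7%); second most likely is 'A' (8.2%, diff 1.6%).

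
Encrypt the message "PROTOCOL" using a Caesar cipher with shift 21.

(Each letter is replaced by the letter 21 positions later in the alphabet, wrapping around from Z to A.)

Step 1: For each letter, shift forward by 21 positions (mod 26).
  P (position 15) -> position (15+21) mod 26 = 10 -> K
  R (position 17) -> position (17+21) mod 26 = 12 -> M
  O (position 14) -> position (14+21) mod 26 = 9 -> J
  T (position 19) -> position (19+21) mod 26 = 14 -> O
  O (position 14) -> position (14+21) mod 26 = 9 -> J
  C (position 2) -> position (2+21) mod 26 = 23 -> X
  O (position 14) -> position (14+21) mod 26 = 9 -> J
  L (position 11) -> position (11+21) mod 26 = 6 -> G
Result: KMJOJXJG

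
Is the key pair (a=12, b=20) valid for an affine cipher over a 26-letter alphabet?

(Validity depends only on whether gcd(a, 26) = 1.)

Step 1: Compute gcd(12, 26).
Step 2: gcd(12, 26) = 2.
Since gcd = 2 != 1, 12 shares a common factor with 26, so it cannot be used.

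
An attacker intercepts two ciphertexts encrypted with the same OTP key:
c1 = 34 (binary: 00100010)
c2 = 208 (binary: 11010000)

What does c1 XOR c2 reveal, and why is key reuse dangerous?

Step 1: c1 XOR c2 = (m1 XOR k) XOR (m2 XOR k).
Step 2: By XOR associativity/commutativity: = m1 XOR m2 XOR k XOR k = m1 XOR m2.
Step 3: 00100010 XOR 11010000 = 11110010 = 242.
Step 4: The key cancels out! An attacker learns m1 XOR m2 = 242, revealing the relationship between plaintexts.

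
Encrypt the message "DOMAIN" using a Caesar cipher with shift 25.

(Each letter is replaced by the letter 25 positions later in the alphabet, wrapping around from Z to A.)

Step 1: For each letter, shift forward by 25 positions (mod 26).
  D (position 3) -> position (3+25) mod 26 = 2 -> C
  O (position 14) -> position (14+25) mod 26 = 13 -> N
  M (position 12) -> position (12+25) mod 26 = 11 -> L
  A (position 0) -> position (0+25) mod 26 = 25 -> Z
  I (position 8) -> position (8+25) mod 26 = 7 -> H
  N (position 13) -> position (13+25) mod 26 = 12 -> M
Result: CNLZHM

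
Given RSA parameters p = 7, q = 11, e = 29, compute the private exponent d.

Step 1: n = 7 * 11 = 77.
Step 2: phi(n) = 6 * 10 = 60.
Step 3: Find d such that 29 * d = 1 (mod 60).
Step 4: d = 29^(-1) mod 60 = 29.
Verification: 29 * 29 = 841 = 14 * 60 + 1.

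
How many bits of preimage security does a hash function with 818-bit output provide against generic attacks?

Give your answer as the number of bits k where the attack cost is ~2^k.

Step 1: The hash has a 818-bit output.
Step 2: Preimage resistance means: given a digest h(x), it should be infeasible to find any input that hashes to it.
With a 818-bit output there are 2^818 possible digests, so a generic brute-force preimage search costs about 2^818 evaluations.
Step 3: Security level = 818 bits.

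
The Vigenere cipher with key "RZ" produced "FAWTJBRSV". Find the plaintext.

Step 1: Extend key: RZRZRZRZR
Step 2: Decrypt each letter (c - k) mod 26:
  F(5) - R(17) = (5-17) mod 26 = 14 = O
  A(0) - Z(25) = (0-25) mod 26 = 1 = B
  W(22) - R(17) = (22-17) mod 26 = 5 = F
  T(19) - Z(25) = (19-25) mod 26 = 20 = U
  J(9) - R(17) = (9-17) mod 26 = 18 = S
  B(1) - Z(25) = (1-25) mod 26 = 2 = C
  R(17) - R(17) = (17-17) mod 26 = 0 = A
  S(18) - Z(25) = (18-25) mod 26 = 19 = T
  V(21) - R(17) = (21-17) mod 26 = 4 = E
Plaintext: OBFUSCATE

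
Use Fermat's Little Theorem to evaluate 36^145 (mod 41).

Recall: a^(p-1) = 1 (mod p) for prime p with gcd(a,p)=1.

Step 1: Since 41 is prime, by Fermat's Little Theorem: 36^40 = 1 (mod 41).
Step 2: Reduce exponent: 145 mod 40 = 25.
Step 3: So 36^145 = 36^25 (mod 41).
Step 4: 36^25 mod 41 = 32.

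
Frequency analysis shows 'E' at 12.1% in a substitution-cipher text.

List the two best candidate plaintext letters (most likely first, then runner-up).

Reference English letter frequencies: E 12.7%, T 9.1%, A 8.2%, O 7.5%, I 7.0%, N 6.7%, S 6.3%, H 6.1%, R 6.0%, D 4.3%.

Step 1: Observed frequency of 'E' is 12.1%.
Step 2: Compute distances to each reference frequency and sort:
  E (12.7%): difference = 0.6% <-- BEST
  T (9.1%): difference = 3.0% <-- RUNNER-UP
  A (8.2%): difference = 3.9%
  O (7.5%): difference = 4.6%
  I (7.0%): difference = 5.1%
Step 3: Most likely is 'E' (12.7%, diff 0.6%); second most likely is 'T' (9.1%, diff 3.0%).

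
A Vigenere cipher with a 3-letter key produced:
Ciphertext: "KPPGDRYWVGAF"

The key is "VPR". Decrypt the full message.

Step 1: Key 'VPR' has length 3. Extended key: VPRVPRVPRVPR
Step 2: Decrypt each position:
  K(10) - V(21) = 15 = P
  P(15) - P(15) = 0 = A
  P(15) - R(17) = 24 = Y
  G(6) - V(21) = 11 = L
  D(3) - P(15) = 14 = O
  R(17) - R(17) = 0 = A
  Y(24) - V(21) = 3 = D
  W(22) - P(15) = 7 = H
  V(21) - R(17) = 4 = E
  G(6) - V(21) = 11 = L
  A(0) - P(15) = 11 = L
  F(5) - R(17) = 14 = O
Plaintext: PAYLOADHELLO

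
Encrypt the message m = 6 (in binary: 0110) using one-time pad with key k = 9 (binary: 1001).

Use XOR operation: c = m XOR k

Step 1: Write out the XOR operation bit by bit:
  Message: 0110
  Key:     1001
  XOR:     1111
Step 2: Convert to decimal: 1111 = 15.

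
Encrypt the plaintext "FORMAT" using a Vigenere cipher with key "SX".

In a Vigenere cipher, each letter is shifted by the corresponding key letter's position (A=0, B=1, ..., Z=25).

Step 1: Repeat key to match plaintext length:
  Plaintext: FORMAT
  Key:       SXSXSX
Step 2: Encrypt each letter:
  F(5) + S(18) = (5+18) mod 26 = 23 = X
  O(14) + X(23) = (14+23) mod 26 = 11 = L
  R(17) + S(18) = (17+18) mod 26 = 9 = J
  M(12) + X(23) = (12+23) mod 26 = 9 = J
  A(0) + S(18) = (0+18) mod 26 = 18 = S
  T(19) + X(23) = (19+23) mod 26 = 16 = Q
Ciphertext: XLJJSQ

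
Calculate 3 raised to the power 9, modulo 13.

Step 1: Compute 3^9 mod 13 step by step, reducing modulo 13 at each step.
  3^1 mod 13 = 3
  3^2 mod 13 = (3 * 3) mod 13 = 9
  3^3 mod 13 = (9 * 3) mod 13 = 1
  3^4 mod 13 = (1 * 3) mod 13 = 3
  3^5 mod 13 = (3 * 3) mod 13 = 9
  3^6 mod 13 = (9 * 3) mod 13 = 1
  3^7 mod 13 = (1 * 3) mod 13 = 3
  3^8 mod 13 = (3 * 3) mod 13 = 9
  3^9 mod 13 = (9 * 3) mod 13 = 1
Step 2: Result = 1.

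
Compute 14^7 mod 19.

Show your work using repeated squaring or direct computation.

Step 1: Compute 14^7 mod 19 step by step, reducing modulo 19 at each step.
  14^1 mod 19 = 14
  14^2 mod 19 = (14 * 14) mod 19 = 6
  14^3 mod 19 = (6 * 14) mod 19 = 8
  14^4 mod 19 = (8 * 14) mod 19 = 17
  14^5 mod 19 = (17 * 14) mod 19 = 10
  14^6 mod 19 = (10 * 14) mod 19 = 7
  14^7 mod 19 = (7 * 14) mod 19 = 3
Step 2: Result = 3.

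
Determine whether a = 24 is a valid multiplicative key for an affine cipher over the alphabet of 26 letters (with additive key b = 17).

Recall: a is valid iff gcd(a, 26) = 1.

Step 1: Compute gcd(24, 26).
Step 2: gcd(24, 26) = 2.
Since gcd = 2 != 1, 24 shares a common factor with 26, so it cannot be used.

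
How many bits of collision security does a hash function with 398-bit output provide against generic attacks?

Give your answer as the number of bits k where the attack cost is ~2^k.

Step 1: The hash has a 398-bit output.
Step 2: Collision resistance means it should be infeasible to find any x != y with h(x) = h(y).
By the birthday bound, a generic collision search succeeds after about sqrt(2^398) = 2^(398/2) = 2^199 evaluations.
Step 3: Security level = 199 bits.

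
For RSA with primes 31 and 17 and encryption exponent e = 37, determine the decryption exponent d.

Step 1: n = 31 * 17 = 527.
Step 2: phi(n) = 30 * 16 = 480.
Step 3: Find d such that 37 * d = 1 (mod 480).
Step 4: d = 37^(-1) mod 480 = 13.
Verification: 37 * 13 = 481 = 1 * 480 + 1.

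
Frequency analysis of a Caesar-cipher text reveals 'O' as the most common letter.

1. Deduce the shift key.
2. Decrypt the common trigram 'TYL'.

Step 1: In English, 'E' is the most frequent letter (12.7%).
Step 2: The most frequent ciphertext letter is 'O' (position 14).
Step 3: Shift = (14 - 4) mod 26 = 10.
Step 4: Decrypt 'TYL' by shifting back 10:
  T -> J
  Y -> O
  L -> B
Step 5: 'TYL' decrypts to 'JOB'.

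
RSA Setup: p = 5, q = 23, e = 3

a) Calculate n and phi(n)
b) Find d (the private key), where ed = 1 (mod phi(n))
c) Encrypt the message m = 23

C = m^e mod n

Step 1: n = 5 * 23 = 115.
Step 2: phi(n) = (5-1)(23-1) = 4 * 22 = 88.
Step 3: Find d = 3^(-1) mod 88 = 59.
  Verify: 3 * 59 = 177 = 1 (mod 88).
Step 4: C = 23^3 mod 115 = 92.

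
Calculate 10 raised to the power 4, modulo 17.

Step 1: Compute 10^4 mod 17 step by step, reducing modulo 17 at each step.
  10^1 mod 17 = 10
  10^2 mod 17 = (10 * 10) mod 17 = 15
  10^3 mod 17 = (15 * 10) mod 17 = 14
  10^4 mod 17 = (14 * 10) mod 17 = 4
Step 2: Result = 4.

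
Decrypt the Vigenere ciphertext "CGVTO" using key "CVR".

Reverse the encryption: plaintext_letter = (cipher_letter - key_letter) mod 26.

Step 1: Extend key: CVRCV
Step 2: Decrypt each letter (c - k) mod 26:
  C(2) - C(2) = (2-2) mod 26 = 0 = A
  G(6) - V(21) = (6-21) mod 26 = 11 = L
  V(21) - R(17) = (21-17) mod 26 = 4 = E
  T(19) - C(2) = (19-2) mod 26 = 17 = R
  O(14) - V(21) = (14-21) mod 26 = 19 = T
Plaintext: ALERT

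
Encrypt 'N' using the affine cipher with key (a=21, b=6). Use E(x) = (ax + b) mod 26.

Step 1: Convert 'N' to number: x = 13.
Step 2: E(13) = (21 * 13 + 6) mod 26 = 279 mod 26 = 19.
Step 3: Convert 19 back to letter: T.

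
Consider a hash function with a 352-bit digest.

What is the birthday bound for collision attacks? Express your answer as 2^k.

Step 1: The birthday paradox gives collision probability ~50% after sqrt(2^n) = 2^(n/2) hashes.
Step 2: For 352-bit output: 2^(352/2) = 2^176.
Step 3: Approximately 2^176 hash computations needed.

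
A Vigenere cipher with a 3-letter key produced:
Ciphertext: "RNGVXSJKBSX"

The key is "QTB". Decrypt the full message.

Step 1: Key 'QTB' has length 3. Extended key: QTBQTBQTBQT
Step 2: Decrypt each position:
  R(17) - Q(16) = 1 = B
  N(13) - T(19) = 20 = U
  G(6) - B(1) = 5 = F
  V(21) - Q(16) = 5 = F
  X(23) - T(19) = 4 = E
  S(18) - B(1) = 17 = R
  J(9) - Q(16) = 19 = T
  K(10) - T(19) = 17 = R
  B(1) - B(1) = 0 = A
  S(18) - Q(16) = 2 = C
  X(23) - T(19) = 4 = E
Plaintext: BUFFERTRACE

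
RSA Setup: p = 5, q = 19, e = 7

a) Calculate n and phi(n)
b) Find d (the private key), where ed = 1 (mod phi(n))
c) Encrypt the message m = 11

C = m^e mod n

Step 1: n = 5 * 19 = 95.
Step 2: phi(n) = (5-1)(19-1) = 4 * 18 = 72.
Step 3: Find d = 7^(-1) mod 72 = 31.
  Verify: 7 * 31 = 217 = 1 (mod 72).
Step 4: C = 11^7 mod 95 = 11.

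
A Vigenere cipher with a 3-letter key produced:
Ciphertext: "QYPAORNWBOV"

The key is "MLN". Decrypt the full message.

Step 1: Key 'MLN' has length 3. Extended key: MLNMLNMLNML
Step 2: Decrypt each position:
  Q(16) - M(12) = 4 = E
  Y(24) - L(11) = 13 = N
  P(15) - N(13) = 2 = C
  A(0) - M(12) = 14 = O
  O(14) - L(11) = 3 = D
  R(17) - N(13) = 4 = E
  N(13) - M(12) = 1 = B
  W(22) - L(11) = 11 = L
  B(1) - N(13) = 14 = O
  O(14) - M(12) = 2 = C
  V(21) - L(11) = 10 = K
Plaintext: ENCODEBLOCK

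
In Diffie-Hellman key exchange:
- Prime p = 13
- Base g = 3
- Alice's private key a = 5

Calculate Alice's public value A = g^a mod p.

Step 1: A = g^a mod p = 3^5 mod 13.
  3^1 mod 13 = 3
  3^2 mod 13 = (3 * 3) mod 13 = 9
  3^3 mod 13 = (9 * 3) mod 13 = 1
  3^4 mod 13 = (1 * 3) mod 13 = 3
  3^5 mod 13 = (3 * 3) mod 13 = 9
Result: A = 9.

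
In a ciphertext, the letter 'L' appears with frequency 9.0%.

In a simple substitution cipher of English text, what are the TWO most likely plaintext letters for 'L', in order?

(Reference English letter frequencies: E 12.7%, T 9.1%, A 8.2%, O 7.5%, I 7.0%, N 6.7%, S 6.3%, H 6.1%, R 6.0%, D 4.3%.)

Step 1: Observed frequency of 'L' is 9.0%.
Step 2: Compute distances to each reference frequency and sort:
  T (9.1%): difference = 0.1% <-- BEST
  A (8.2%): difference = 0.8% <-- RUNNER-UP
  O (7.5%): difference = 1.5%
  I (7.0%): difference = 2.0%
  N (6.7%): difference = 2.3%
Step 3: Most likely is 'T' (9.1%, diff 0.1%); second most likely is 'A' (8.2%, diff 0.8%).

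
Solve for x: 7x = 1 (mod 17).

Step 1: We need x such that 7 * x = 1 (mod 17).
Step 2: Using the extended Euclidean algorithm or trial:
  7 * 5 = 35 = 2 * 17 + 1.
Step 3: Since 35 mod 17 = 1, the inverse is x = 5.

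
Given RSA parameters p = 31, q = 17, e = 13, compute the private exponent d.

Step 1: n = 31 * 17 = 527.
Step 2: phi(n) = 30 * 16 = 480.
Step 3: Find d such that 13 * d = 1 (mod 480).
Step 4: d = 13^(-1) mod 480 = 37.
Verification: 13 * 37 = 481 = 1 * 480 + 1.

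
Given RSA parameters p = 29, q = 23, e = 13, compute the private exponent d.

Step 1: n = 29 * 23 = 667.
Step 2: phi(n) = 28 * 22 = 616.
Step 3: Find d such that 13 * d = 1 (mod 616).
Step 4: d = 13^(-1) mod 616 = 237.
Verification: 13 * 237 = 3081 = 5 * 616 + 1.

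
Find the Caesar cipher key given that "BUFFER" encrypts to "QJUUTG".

Step 1: Compare first letters: B (position 1) -> Q (position 16).
Step 2: Shift = (16 - 1) mod 26 = 15.
The shift value is 15.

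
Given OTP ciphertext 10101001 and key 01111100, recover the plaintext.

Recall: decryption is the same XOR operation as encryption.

Step 1: XOR ciphertext with key:
  Ciphertext: 10101001
  Key:        01111100
  XOR:        11010101
Step 2: Plaintext = 11010101 = 213 in decimal.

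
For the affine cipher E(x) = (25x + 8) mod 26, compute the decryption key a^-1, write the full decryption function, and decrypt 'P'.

Step 1: Find a^-1, the modular inverse of 25 mod 26.
Step 2: We need 25 * a^-1 = 1 (mod 26).
Step 3: 25 * 25 = 625 = 24 * 26 + 1, so a^-1 = 25.
Step 4: D(y) = 25(y - 8) mod 26.
Step 5: Apply to 'P' (y = 15): D(15) = 25 * (15 - 8) mod 26 = 25 * 7 mod 26 = 19 -> 'T'.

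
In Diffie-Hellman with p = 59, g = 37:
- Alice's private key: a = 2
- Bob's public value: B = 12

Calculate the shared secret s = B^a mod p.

Step 1: s = B^a mod p = 12^2 mod 59.
  12^1 mod 59 = 12
  12^2 mod 59 = (12 * 12) mod 59 = 26
Result: shared secret = 26.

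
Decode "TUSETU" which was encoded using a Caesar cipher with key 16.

Step 1: Reverse the shift by subtracting 16 from each letter position.
  T (position 19) -> position (19-16) mod 26 = 3 -> D
  U (position 20) -> position (20-16) mod 26 = 4 -> E
  S (position 18) -> position (18-16) mod 26 = 2 -> C
  E (position 4) -> position (4-16) mod 26 = 14 -> O
  T (position 19) -> position (19-16) mod 26 = 3 -> D
  U (position 20) -> position (20-16) mod 26 = 4 -> E
Decrypted message: DECODE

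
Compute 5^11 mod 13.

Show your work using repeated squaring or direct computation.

Step 1: Compute 5^11 mod 13 step by step, reducing modulo 13 at each step.
  5^1 mod 13 = 5
  5^2 mod 13 = (5 * 5) mod 13 = 12
  5^3 mod 13 = (12 * 5) mod 13 = 8
  5^4 mod 13 = (8 * 5) mod 13 = 1
  5^5 mod 13 = (1 * 5) mod 13 = 5
  5^6 mod 13 = (5 * 5) mod 13 = 12
  5^7 mod 13 = (12 * 5) mod 13 = 8
  5^8 mod 13 = (8 * 5) mod 13 = 1
  5^9 mod 13 = (1 * 5) mod 13 = 5
  5^10 mod 13 = (5 * 5) mod 13 = 12
  5^11 mod 13 = (12 * 5) mod 13 = 8
Step 2: Result = 8.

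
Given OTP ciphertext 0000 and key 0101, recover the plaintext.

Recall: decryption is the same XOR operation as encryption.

Step 1: XOR ciphertext with key:
  Ciphertext: 0000
  Key:        0101
  XOR:        0101
Step 2: Plaintext = 0101 = 5 in decimal.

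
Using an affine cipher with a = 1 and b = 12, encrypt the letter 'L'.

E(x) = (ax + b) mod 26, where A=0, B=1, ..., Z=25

Step 1: Convert 'L' to number: x = 11.
Step 2: E(11) = (1 * 11 + 12) mod 26 = 23 mod 26 = 23.
Step 3: Convert 23 back to letter: X.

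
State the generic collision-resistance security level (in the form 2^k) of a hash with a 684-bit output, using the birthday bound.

Step 1: The birthday paradox gives collision probability ~50% after sqrt(2^n) = 2^(n/2) hashes.
Step 2: For 684-bit output: 2^(684/2) = 2^342.
Step 3: Approximately 2^342 hash computations needed.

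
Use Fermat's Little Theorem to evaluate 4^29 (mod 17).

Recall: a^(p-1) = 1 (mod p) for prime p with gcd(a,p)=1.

Step 1: Since 17 is prime, by Fermat's Little Theorem: 4^16 = 1 (mod 17).
Step 2: Reduce exponent: 29 mod 16 = 13.
Step 3: So 4^29 = 4^13 (mod 17).
Step 4: 4^13 mod 17 = 4.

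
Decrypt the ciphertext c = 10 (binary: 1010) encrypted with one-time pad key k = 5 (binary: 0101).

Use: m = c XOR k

Step 1: XOR ciphertext with key:
  Ciphertext: 1010
  Key:        0101
  XOR:        1111
Step 2: Plaintext = 1111 = 15 in decimal.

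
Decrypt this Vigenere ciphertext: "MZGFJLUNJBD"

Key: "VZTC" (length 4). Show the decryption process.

Step 1: Key 'VZTC' has length 4. Extended key: VZTCVZTCVZT
Step 2: Decrypt each position:
  M(12) - V(21) = 17 = R
  Z(25) - Z(25) = 0 = A
  G(6) - T(19) = 13 = N
  F(5) - C(2) = 3 = D
  J(9) - V(21) = 14 = O
  L(11) - Z(25) = 12 = M
  U(20) - T(19) = 1 = B
  N(13) - C(2) = 11 = L
  J(9) - V(21) = 14 = O
  B(1) - Z(25) = 2 = C
  D(3) - T(19) = 10 = K
Plaintext: RANDOMBLOCK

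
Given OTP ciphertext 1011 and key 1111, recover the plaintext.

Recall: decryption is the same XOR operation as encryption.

Step 1: XOR ciphertext with key:
  Ciphertext: 1011
  Key:        1111
  XOR:        0100
Step 2: Plaintext = 0100 = 4 in decimal.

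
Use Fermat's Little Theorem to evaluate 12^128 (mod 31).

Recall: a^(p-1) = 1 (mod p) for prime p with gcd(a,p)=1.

Step 1: Since 31 is prime, by Fermat's Little Theorem: 12^30 = 1 (mod 31).
Step 2: Reduce exponent: 128 mod 30 = 8.
Step 3: So 12^128 = 12^8 (mod 31).
Step 4: 12^8 mod 31 = 9.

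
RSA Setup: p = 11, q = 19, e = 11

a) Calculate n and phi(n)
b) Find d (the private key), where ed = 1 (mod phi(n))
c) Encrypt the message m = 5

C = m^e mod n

Step 1: n = 11 * 19 = 209.
Step 2: phi(n) = (11-1)(19-1) = 10 * 18 = 180.
Step 3: Find d = 11^(-1) mod 180 = 131.
  Verify: 11 * 131 = 1441 = 1 (mod 180).
Step 4: C = 5^11 mod 209 = 82.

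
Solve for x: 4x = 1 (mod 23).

Step 1: We need x such that 4 * x = 1 (mod 23).
Step 2: Using the extended Euclidean algorithm or trial:
  4 * 6 = 24 = 1 * 23 + 1.
Step 3: Since 24 mod 23 = 1, the inverse is x = 6.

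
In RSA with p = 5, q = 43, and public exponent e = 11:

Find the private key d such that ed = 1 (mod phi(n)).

Step 1: n = 5 * 43 = 215.
Step 2: phi(n) = 4 * 42 = 168.
Step 3: Find d such that 11 * d = 1 (mod 168).
Step 4: d = 11^(-1) mod 168 = 107.
Verification: 11 * 107 = 1177 = 7 * 168 + 1.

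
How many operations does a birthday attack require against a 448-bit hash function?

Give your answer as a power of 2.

Step 1: The birthday paradox gives collision probability ~50% after sqrt(2^n) = 2^(n/2) hashes.
Step 2: For 448-bit output: 2^(448/2) = 2^224.
Step 3: Approximately 2^224 hash computations needed.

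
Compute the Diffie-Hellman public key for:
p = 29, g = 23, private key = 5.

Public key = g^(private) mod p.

Step 1: A = g^a mod p = 23^5 mod 29.
  23^1 mod 29 = 23
  23^2 mod 29 = (23 * 23) mod 29 = 7
  23^3 mod 29 = (7 * 23) mod 29 = 16
  23^4 mod 29 = (16 * 23) mod 29 = 20
  23^5 mod 29 = (20 * 23) mod 29 = 25
Result: A = 25.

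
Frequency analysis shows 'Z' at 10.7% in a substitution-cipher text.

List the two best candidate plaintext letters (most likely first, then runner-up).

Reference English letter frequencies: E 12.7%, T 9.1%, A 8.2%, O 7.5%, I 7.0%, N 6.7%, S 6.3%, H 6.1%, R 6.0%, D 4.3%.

Step 1: Observed frequency of 'Z' is 10.7%.
Step 2: Compute distances to each reference frequency and sort:
  T (9.1%): difference = 1.6% <-- BEST
  E (12.7%): difference = 2.0% <-- RUNNER-UP
  A (8.2%): difference = 2.5%
  O (7.5%): difference = 3.2%
  I (7.0%): difference = 3.7%
Step 3: Most likely is 'T' (9.1%, diff 1.6%); second most likely is 'E' (12.7%, diff 2.0%).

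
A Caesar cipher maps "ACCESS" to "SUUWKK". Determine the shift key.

Step 1: Compare first letters: A (position 0) -> S (position 18).
Step 2: Shift = (18 - 0) mod 26 = 18.
The shift value is 18.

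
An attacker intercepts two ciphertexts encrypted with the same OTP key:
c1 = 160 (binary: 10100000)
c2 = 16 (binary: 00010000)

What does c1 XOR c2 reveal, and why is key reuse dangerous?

Step 1: c1 XOR c2 = (m1 XOR k) XOR (m2 XOR k).
Step 2: By XOR associativity/commutativity: = m1 XOR m2 XOR k XOR k = m1 XOR m2.
Step 3: 10100000 XOR 00010000 = 10110000 = 176.
Step 4: The key cancels out! An attacker learns m1 XOR m2 = 176, revealing the relationship between plaintexts.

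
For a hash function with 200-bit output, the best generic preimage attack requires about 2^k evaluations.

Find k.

Step 1: The hash has a 200-bit output.
Step 2: Preimage resistance means: given a digest h(x), it should be infeasible to find any input that hashes to it.
With a 200-bit output there are 2^200 possible digests, so a generic brute-force preimage search costs about 2^200 evaluations.
Step 3: Security level = 200 bits.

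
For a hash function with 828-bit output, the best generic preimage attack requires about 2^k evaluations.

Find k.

Step 1: The hash has a 828-bit output.
Step 2: Preimage resistance means: given a digest h(x), it should be infeasible to find any input that hashes to it.
With a 828-bit output there are 2^828 possible digests, so a generic brute-force preimage search costs about 2^828 evaluations.
Step 3: Security level = 828 bits.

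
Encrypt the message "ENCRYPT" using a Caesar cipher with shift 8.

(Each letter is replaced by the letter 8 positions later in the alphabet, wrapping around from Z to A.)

Step 1: For each letter, shift forward by 8 positions (mod 26).
  E (position 4) -> position (4+8) mod 26 = 12 -> M
  N (position 13) -> position (13+8) mod 26 = 21 -> V
  C (position 2) -> position (2+8) mod 26 = 10 -> K
  R (position 17) -> position (17+8) mod 26 = 25 -> Z
  Y (position 24) -> position (24+8) mod 26 = 6 -> G
  P (position 15) -> position (15+8) mod 26 = 23 -> X
  T (position 19) -> position (19+8) mod 26 = 1 -> B
Result: MVKZGXB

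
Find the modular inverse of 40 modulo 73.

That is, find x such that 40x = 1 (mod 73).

Step 1: We need x such that 40 * x = 1 (mod 73).
Step 2: Using the extended Euclidean algorithm or trial:
  40 * 42 = 1680 = 23 * 73 + 1.
Step 3: Since 1680 mod 73 = 1, the inverse is x = 42.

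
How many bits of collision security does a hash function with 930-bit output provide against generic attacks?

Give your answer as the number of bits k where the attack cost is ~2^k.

Step 1: The hash has a 930-bit output.
Step 2: Collision resistance means it should be infeasible to find any x != y with h(x) = h(y).
By the birthday bound, a generic collision search succeeds after about sqrt(2^930) = 2^(930/2) = 2^465 evaluations.
Step 3: Security level = 465 bits.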